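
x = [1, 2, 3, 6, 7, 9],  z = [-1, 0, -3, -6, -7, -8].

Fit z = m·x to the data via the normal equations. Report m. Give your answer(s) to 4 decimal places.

The normal equations are: 180·m = -167.
Hence m = -167 / 180 ≈ -0.927778.

m = -0.9278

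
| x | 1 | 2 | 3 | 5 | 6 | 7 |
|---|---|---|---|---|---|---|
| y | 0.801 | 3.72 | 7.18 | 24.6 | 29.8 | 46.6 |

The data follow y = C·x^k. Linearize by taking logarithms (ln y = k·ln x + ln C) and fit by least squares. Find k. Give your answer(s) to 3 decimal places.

k = 2.058

Let Y = ln y. Fitting Y = k·ln x + ln C by least squares:
Over the data: Σln x = 7.1389, Σ(ln x)² = 11.2747, Σln y = 13.5020, Σln x·ln y = 21.7885.
Normal system: [[11.2747, 7.1389]; [7.1389, 6]]·[k, ln C]ᵀ = [21.7885, 13.5020]ᵀ.
Δ = 11.2747·6 − (7.1389)² = 16.6845; k = (21.7885·6 − 7.1389·13.5020)/16.6845 = 2.05831, ln C = (11.2747·13.5020 − 7.1389·21.7885)/16.6845 = -0.19867.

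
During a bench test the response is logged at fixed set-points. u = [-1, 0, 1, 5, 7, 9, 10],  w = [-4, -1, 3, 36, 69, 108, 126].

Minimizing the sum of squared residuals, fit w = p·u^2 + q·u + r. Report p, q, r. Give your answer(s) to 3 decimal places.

Sums needed: Σu^2·u^2 = 19589, Σu^2·u = 2197, Σu^2 = 257, Σu·u = 257, Σu = 31, Σ1 = 7.
Right-hand side: Σu^2·w = 25628, Σu·w = 2902, Σw = 337.
Solving the 3×3 system (Gaussian elimination) gives p = 110031/110054, q = 322617/110054, r = -1736/1123.

p = 1.000, q = 2.931, r = -1.546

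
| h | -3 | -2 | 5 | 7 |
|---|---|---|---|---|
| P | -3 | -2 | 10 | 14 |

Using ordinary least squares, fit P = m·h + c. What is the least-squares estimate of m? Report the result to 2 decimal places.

m = 1.71

The normal equations are: 87·m + 7·c = 161;  7·m + 4·c = 19.
(Σh·h = 87, Σh = 7, Σ1 = 4, Σh·P = 161, ΣP = 19.)
Eliminating c: 4·(row 1) − 7·(row 2) gives 299·m = 4·161 − 7·19 = 511, so m = 511/299.
Then c = (19 − 7·(511/299))/4 = 526/299.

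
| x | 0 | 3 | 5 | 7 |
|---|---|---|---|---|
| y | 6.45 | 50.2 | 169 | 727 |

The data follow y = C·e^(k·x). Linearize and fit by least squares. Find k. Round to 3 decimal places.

With ln yᵢ as the transformed response and xᵢ as the regressor:
Σx = 15.0000, Σ(x)² = 83.0000, Σln y = 17.4989, Σx·ln y = 83.5200.
Equations: 83.0000·k + 15.0000·ln C = 83.5200;  15.0000·k + 4·ln C = 17.4989.
Slope k = (n·Σx·ln y − Σx·Σln y)/(n·Σ(x)² − (Σx)²) = (4·83.5200 − 15.0000·17.4989)/107.0000 = 0.66912; ln C = (Σln y − k·Σx)/n = 1.86551.

k = 0.669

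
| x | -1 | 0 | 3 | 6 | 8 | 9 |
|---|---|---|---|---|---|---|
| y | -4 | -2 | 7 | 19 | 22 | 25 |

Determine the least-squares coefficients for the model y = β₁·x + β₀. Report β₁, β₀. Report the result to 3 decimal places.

AᵀA·[β₁, β₀]ᵀ = Aᵀy reads: 191·β₁ + 25·β₀ = 540;  25·β₁ + 6·β₀ = 67.
Determinant 191·6 − 25² = 521.
β₁ = (540·6 − 25·67)/521 = 1565/521; β₀ = (191·67 − 25·540)/521 = -703/521.

β₁ = 3.004, β₀ = -1.349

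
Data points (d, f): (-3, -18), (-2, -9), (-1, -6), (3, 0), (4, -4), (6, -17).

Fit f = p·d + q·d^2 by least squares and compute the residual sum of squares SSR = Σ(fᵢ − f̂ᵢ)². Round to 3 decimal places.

SSR = 5.166

From the data, Σd·d = 75, Σd·d^2 = 271, Σd^2·d^2 = 1731.
For Aᵀf: Σd·f = -40, Σd^2·f = -880.
AᵀA·[p, q]ᵀ = Aᵀf becomes [[75, 271]; [271, 1731]]·[p, q]ᵀ = [-40, -880]ᵀ.
Δ = 75·1731 − 271² = 56384.
p = ((-40)·1731 − 271·(-880))/56384 = 21155/7048; q = (75·(-880) − 271·(-40))/56384 = -6895/7048.
Residuals: -168/881, 3229/3524, -7119/3524, -705/3524, -623/1762, 737/3524; SSR = 4551/881.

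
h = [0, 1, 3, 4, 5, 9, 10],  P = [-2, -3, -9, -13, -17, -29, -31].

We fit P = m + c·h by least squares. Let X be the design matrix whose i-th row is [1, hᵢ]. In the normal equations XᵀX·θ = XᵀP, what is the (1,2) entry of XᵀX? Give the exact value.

Row 1 ↔ basis 1, column 2 ↔ basis h, so (XᵀX)_{1,2} = Σᵢ h = (1)·(0) + (1)·(1) + (1)·(3) + (1)·(4) + (1)·(5) + (1)·(9) + (1)·(10) = 32.

32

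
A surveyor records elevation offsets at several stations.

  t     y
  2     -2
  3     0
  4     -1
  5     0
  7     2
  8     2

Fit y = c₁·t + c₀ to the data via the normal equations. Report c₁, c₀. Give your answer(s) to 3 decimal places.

c₁ = 0.640, c₀ = -2.925

MᵀM·[c₁, c₀]ᵀ = Mᵀy reads: 167·c₁ + 29·c₀ = 22;  29·c₁ + 6·c₀ = 1.
Δ = 167·6 − 29² = 161.
c₁ = (22·6 − 29·1)/161 = 103/161; c₀ = (167·1 − 29·22)/161 = -471/161.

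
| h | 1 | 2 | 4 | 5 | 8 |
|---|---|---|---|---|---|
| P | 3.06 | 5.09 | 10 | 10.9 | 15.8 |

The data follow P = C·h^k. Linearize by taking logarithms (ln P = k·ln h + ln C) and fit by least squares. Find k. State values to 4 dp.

Let Y = ln P. Fitting Y = k·ln h + ln C by least squares:
XᵀX = [[9.3166, 5.7683]; [5.7683, 5]], rhs = [13.9038, 10.1971]ᵀ  (here Σln h = 5.7683, Σ(ln h)² = 9.3166, Σln P = 10.1971, Σln h·ln P = 13.9038).
Solving (det = 13.3096): k = 0.80388, ln C = 1.11200.

k = 0.8039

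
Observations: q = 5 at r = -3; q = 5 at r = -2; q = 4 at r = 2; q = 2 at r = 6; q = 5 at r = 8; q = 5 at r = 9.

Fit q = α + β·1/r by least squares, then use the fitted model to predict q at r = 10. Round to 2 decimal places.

q̂ = 4.21

Entries of MᵀM: Σ1 = 6, Σ1/r = 5/72, Σ1/r·1/r = 3457/5184.
Right-hand side: Σq = 26, Σ1/r·q = -47/72.
Δ = 6·(3457/5184) − (5/72)² = 20717/5184.
α = (26·(3457/5184) − (5/72)·(-47/72))/(20717/5184) = 90117/20717; β = (6·(-47/72) − (5/72)·26)/(20717/5184) = -29664/20717.
At r = 10: q̂ = (90117/20717)·(1) + (-29664/20717)·(1/10) = 435753/103585.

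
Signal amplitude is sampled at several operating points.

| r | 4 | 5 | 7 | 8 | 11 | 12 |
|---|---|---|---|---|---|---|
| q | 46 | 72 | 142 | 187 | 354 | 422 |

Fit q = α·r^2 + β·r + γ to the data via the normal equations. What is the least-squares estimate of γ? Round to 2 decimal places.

Entries of XᵀX: Σr^2·r^2 = 42755, Σr^2·r = 4103, Σr^2 = 419, Σr·r = 419, Σr = 47, Σ1 = 6.
Moment sums: Σr^2·q = 125064, Σr·q = 11992, Σq = 1223.
Normal equations: [[42755, 4103, 419]; [4103, 419, 47]; [419, 47, 6]]·[α, β, γ]ᵀ = [125064, 11992, 1223]ᵀ.
Inverting the 3×3 Gram matrix, [α, β, γ]ᵀ = [418/141, -299/705, 31/235]ᵀ.

γ = 0.13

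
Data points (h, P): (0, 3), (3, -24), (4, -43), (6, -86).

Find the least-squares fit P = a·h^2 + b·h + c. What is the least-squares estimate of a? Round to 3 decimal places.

The normal system MᵀM·[a, b, c]ᵀ = MᵀP is [[1633, 307, 61]; [307, 61, 13]; [61, 13, 4]]·[a, b, c]ᵀ = [-4000, -760, -150]ᵀ.
Solving the 3×3 system (Gaussian elimination) gives a = -11/6, b = -39/10, c = 47/15.

a = -1.833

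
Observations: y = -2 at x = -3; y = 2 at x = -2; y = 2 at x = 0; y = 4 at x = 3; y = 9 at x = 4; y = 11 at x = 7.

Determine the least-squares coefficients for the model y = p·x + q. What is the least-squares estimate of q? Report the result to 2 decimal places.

q = 2.54

Entries of AᵀA: Σx·x = 87, Σx = 9, Σ1 = 6.
Right-hand side: Σx·y = 127, Σy = 26.
Eliminating q: 6·(row 1) − 9·(row 2) gives 441·p = 6·127 − 9·26 = 528, so p = 176/147.
Then q = (26 − 9·(176/147))/6 = 373/147.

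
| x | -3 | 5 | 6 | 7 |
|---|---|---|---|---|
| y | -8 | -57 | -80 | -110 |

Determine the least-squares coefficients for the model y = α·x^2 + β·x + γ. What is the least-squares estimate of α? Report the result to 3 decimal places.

With design matrix A, AᵀA = [[4403, 657, 119]; [657, 119, 15]; [119, 15, 4]] and Aᵀy = [-9767, -1511, -255]ᵀ.
Inverting the 3×3 Gram matrix, [α, β, γ]ᵀ = [-39857/19444, -38035/19444, 44411/9722]ᵀ.

α = -2.050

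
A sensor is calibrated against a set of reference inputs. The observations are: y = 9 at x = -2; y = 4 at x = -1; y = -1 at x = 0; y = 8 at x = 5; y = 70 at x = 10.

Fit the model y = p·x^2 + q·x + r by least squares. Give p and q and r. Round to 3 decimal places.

p = 1.043, q = -3.323, r = -1.134

From the data, Σx^2·x^2 = 10642, Σx^2·x = 1116, Σx^2 = 130, Σx·x = 130, Σx = 12, Σ1 = 5.
Right-hand side: Σx^2·y = 7240, Σx·y = 718, Σy = 90.
So MᵀM·[p, q, r]ᵀ = Mᵀy: [[10642, 1116, 130]; [1116, 130, 12]; [130, 12, 5]]·[p, q, r]ᵀ = [7240, 718, 90]ᵀ.
Row-reducing yields p = 115340/110623, q = -367595/110623, r = -125398/110623.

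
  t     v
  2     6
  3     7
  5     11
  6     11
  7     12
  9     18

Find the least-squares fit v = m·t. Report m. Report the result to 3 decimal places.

AᵀA·[m]ᵀ = Aᵀv reads: 204·m = 400.
Hence m = 400 / 204 ≈ 1.96078.

m = 1.961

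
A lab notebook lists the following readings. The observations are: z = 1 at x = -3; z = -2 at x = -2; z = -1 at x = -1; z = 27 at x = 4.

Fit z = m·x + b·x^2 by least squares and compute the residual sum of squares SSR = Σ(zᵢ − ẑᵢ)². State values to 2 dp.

SSR = 0.86

AᵀA·[m, b]ᵀ = Aᵀz reads: 30·m + 28·b = 110;  28·m + 354·b = 432.
Δ = 30·354 − 28² = 9836.
m = (110·354 − 28·432)/9836 = 6711/2459; b = (30·432 − 28·110)/9836 = 2470/2459.
Residuals: 362/2459, -1376/2459, 1782/2459, 29/2459; SSR = 2115/2459.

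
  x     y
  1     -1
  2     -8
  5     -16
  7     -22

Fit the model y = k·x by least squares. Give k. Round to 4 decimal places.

Normal-equation sums: Σx·x = 79.
For Mᵀy: Σx·y = -251.
MᵀM·[k]ᵀ = Mᵀy becomes [[79]]·[k]ᵀ = [-251]ᵀ.
Hence k = -251 / 79 ≈ -3.17722.

k = -3.1772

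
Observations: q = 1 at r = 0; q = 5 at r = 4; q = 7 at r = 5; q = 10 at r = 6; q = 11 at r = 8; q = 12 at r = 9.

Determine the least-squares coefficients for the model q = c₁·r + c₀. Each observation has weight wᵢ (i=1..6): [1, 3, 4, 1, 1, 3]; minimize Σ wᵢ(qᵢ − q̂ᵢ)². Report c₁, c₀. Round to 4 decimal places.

The normal equations are: 491·c₁ + 73·c₀ = 672;  73·c₁ + 13·c₀ = 101.
(Σwᵢ·r·r = 491, Σwᵢ·r = 73, Σwᵢ·1 = 13, Σwᵢ·r·q = 672, Σwᵢ·q = 101.)
Determinant 491·13 − 73² = 1054.
c₁ = (672·13 − 73·101)/1054 = 1363/1054; c₀ = (491·101 − 73·672)/1054 = 535/1054.

c₁ = 1.2932, c₀ = 0.5076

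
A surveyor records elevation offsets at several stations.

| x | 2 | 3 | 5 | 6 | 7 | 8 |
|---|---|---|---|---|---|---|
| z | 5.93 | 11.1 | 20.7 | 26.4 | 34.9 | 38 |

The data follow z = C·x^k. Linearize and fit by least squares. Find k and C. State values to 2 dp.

Taking logs, ln z = k·ln x + ln C, so regress ln z on ln x.
Σln x = 9.2183, Σ(ln x)² = 15.5987, Σln z = 17.6805, Σln x·ln z = 29.0970.
Equations: 15.5987·k + 9.2183·ln C = 29.0970;  9.2183·k + 6·ln C = 17.6805.
Δ = 15.5987·6 − (9.2183)² = 8.6152; k = (29.0970·6 − 9.2183·17.6805)/8.6152 = 1.34613, ln C = (15.5987·17.6805 − 9.2183·29.0970)/8.6152 = 0.87858, so C = exp(0.87858) = 2.40748.

k = 1.35, C = 2.41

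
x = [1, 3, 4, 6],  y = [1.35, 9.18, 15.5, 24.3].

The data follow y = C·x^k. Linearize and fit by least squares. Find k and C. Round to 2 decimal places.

Let Y = ln y. Fitting Y = k·ln x + ln C by least squares:
AᵀA = [[6.3392, 4.2767]; [4.2767, 4]], rhs = [11.9518, 8.4484]ᵀ  (here Σln x = 4.2767, Σ(ln x)² = 6.3392, Σln y = 8.4484, Σln x·ln y = 11.9518).
Slope k = (n·Σln x·ln y − Σln x·Σln y)/(n·Σ(ln x)² − (Σln x)²) = (4·11.9518 − 4.2767·8.4484)/7.0668 = 1.65226; ln C = (Σln y − k·Σln x)/n = 0.34557, so C = exp(0.34557) = 1.41280.

k = 1.65, C = 1.41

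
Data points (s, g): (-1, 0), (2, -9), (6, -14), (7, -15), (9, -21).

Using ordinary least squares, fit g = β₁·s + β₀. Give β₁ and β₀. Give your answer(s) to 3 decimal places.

Entries of MᵀM: Σs·s = 171, Σs = 23, Σ1 = 5.
For Mᵀg: Σs·g = -396, Σg = -59.
So MᵀM·[β₁, β₀]ᵀ = Mᵀg: [[171, 23]; [23, 5]]·[β₁, β₀]ᵀ = [-396, -59]ᵀ.
Determinant 171·5 − 23² = 326.
β₁ = ((-396)·5 − 23·(-59))/326 = -623/326; β₀ = (171·(-59) − 23·(-396))/326 = -981/326.

β₁ = -1.911, β₀ = -3.009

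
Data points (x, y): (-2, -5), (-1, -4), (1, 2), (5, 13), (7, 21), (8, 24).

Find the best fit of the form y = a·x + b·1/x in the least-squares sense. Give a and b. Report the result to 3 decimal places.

a = 2.925, b = -0.193

From the data, Σx·x = 144, Σx·1/x = 6, Σ1/x·1/x = 182361/78400.
And Σx·y = 420, Σ1/x·y = 171/10.
Normal equations: [[144, 6]; [6, 182361/78400]]·[a, b]ᵀ = [420, 171/10]ᵀ.
Determinant 144·(182361/78400) − 6² = 1464849/4900.
a = (420·(182361/78400) − 6·(171/10))/(1464849/4900) = 1904105/651044; b = (144·(171/10) − 6·420)/(1464849/4900) = -31360/162761.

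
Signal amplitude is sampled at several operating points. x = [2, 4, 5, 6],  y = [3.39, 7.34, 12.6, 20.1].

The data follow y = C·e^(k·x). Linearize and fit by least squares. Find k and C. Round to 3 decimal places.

k = 0.446, C = 1.336

Let Y = ln y. Fitting Y = k·x + ln C by least squares:
XᵀX = [[81.0000, 17.0000]; [17.0000, 4]], rhs = [41.0878, 8.7486]ᵀ  (here Σx = 17.0000, Σ(x)² = 81.0000, Σln y = 8.7486, Σx·ln y = 41.0878).
Δ = 81.0000·4 − (17.0000)² = 35.0000; k = (41.0878·4 − 17.0000·8.7486)/35.0000 = 0.44644, ln C = (81.0000·8.7486 − 17.0000·41.0878)/35.0000 = 0.28979, so C = exp(0.28979) = 1.33614.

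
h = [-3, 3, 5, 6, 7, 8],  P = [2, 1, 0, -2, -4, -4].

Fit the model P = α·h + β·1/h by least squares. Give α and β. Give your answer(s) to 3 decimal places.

The normal equations are: 192·α + 6·β = -75;  6·α + (25561/78400)·β = -73/42.
Eliminating β: (25561/78400)·(row 1) − 6·(row 2) gives (32583/1225)·α = (25561/78400)·(-75) − 6·(-73/42) = -43979/3136, so α = -1099475/2085312.
Then β = ((-73/42) − 6·(-1099475/2085312))/(25561/78400) = 142450/32583.

α = -0.527, β = 4.372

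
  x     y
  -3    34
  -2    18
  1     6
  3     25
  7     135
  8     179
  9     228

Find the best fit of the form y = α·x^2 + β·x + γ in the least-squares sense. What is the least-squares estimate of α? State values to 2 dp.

α = 2.93

From the data, Σx^2·x^2 = 13237, Σx^2·x = 1577, Σx^2 = 217, Σx·x = 217, Σx = 23, Σ1 = 7.
For Mᵀy: Σx^2·y = 37148, Σx·y = 4372, Σy = 625.
MᵀM·[α, β, γ]ᵀ = Mᵀy becomes [[13237, 1577, 217]; [1577, 217, 23]; [217, 23, 7]]·[α, β, γ]ᵀ = [37148, 4372, 625]ᵀ.
Row-reducing yields α = 198523/67746, β = -43817/29034, γ = 345701/101619.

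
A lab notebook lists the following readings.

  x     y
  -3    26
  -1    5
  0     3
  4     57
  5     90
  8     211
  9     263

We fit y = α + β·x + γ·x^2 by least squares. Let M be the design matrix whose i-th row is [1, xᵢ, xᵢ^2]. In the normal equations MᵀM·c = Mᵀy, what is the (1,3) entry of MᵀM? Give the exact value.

196

Row 1 ↔ basis 1, column 3 ↔ basis x^2, so (MᵀM)_{1,3} = Σᵢ x^2 = (1)·(9) + (1)·(1) + (1)·(0) + (1)·(16) + (1)·(25) + (1)·(64) + (1)·(81) = 196.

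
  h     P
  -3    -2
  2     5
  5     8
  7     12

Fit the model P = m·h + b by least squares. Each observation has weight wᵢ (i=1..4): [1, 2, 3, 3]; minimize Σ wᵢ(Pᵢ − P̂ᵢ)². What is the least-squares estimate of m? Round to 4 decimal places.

m = 1.3632

Setting ∂/∂m … = 0 gives: 239·m + 37·b = 398;  37·m + 9·b = 68.
(Σwᵢ·h·h = 239, Σwᵢ·h = 37, Σwᵢ·1 = 9, Σwᵢ·h·P = 398, Σwᵢ·P = 68.)
Eliminating b: 9·(row 1) − 37·(row 2) gives 782·m = 9·398 − 37·68 = 1066, so m = 533/391.
Then b = (68 − 37·(533/391))/9 = 763/391.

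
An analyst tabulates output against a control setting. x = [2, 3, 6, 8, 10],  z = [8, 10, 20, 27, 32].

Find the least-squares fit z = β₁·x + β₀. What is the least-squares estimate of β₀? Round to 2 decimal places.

With design matrix M, MᵀM = [[213, 29]; [29, 5]] and Mᵀz = [702, 97]ᵀ.
Determinant 213·5 − 29² = 224.
β₁ = (702·5 − 29·97)/224 = 697/224; β₀ = (213·97 − 29·702)/224 = 303/224.

β₀ = 1.35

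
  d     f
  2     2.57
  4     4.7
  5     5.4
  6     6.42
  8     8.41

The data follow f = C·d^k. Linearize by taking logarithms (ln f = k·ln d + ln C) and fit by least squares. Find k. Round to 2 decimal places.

Taking logs, ln f = k·ln d + ln C, so regress ln f on ln d.
Σln d = 7.5601, Σ(ln d)² = 12.5270, Σln f = 8.1667, Σln d·ln f = 13.2734.
Equations: 12.5270·k + 7.5601·ln C = 13.2734;  7.5601·k + 5·ln C = 8.1667.
Slope k = (n·Σln d·ln f − Σln d·Σln f)/(n·Σ(ln d)² − (Σln d)²) = (5·13.2734 − 7.5601·8.1667)/5.4804 = 0.84414; ln C = (Σln f − k·Σln d)/n = 0.35698.

k = 0.84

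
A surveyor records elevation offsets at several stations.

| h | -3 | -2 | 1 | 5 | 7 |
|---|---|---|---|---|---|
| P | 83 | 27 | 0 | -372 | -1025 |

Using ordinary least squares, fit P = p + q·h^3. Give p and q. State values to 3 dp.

p = 2.667, q = -2.996

Compute the Gram sums: Σ1 = 5, Σh^3 = 434, Σh^3·h^3 = 134068.
Moment sums: ΣP = -1287, Σh^3·P = -400532.
XᵀX·[p, q]ᵀ = XᵀP becomes [[5, 434]; [434, 134068]]·[p, q]ᵀ = [-1287, -400532]ᵀ.
Δ = 5·134068 − 434² = 481984.
p = ((-1287)·134068 − 434·(-400532))/481984 = 321343/120496; q = (5·(-400532) − 434·(-1287))/481984 = -722051/240992.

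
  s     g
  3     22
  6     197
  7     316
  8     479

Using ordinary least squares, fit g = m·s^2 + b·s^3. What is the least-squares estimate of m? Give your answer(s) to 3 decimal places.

From the data, Σs^2·s^2 = 7874, Σs^2·s^3 = 57594, Σs^3·s^3 = 427178.
Right-hand side: Σs^2·g = 53430, Σs^3·g = 396782.
Δ = 7874·427178 − 57594² = 46530736.
m = (53430·427178 − 57594·396782)/46530736 = -1758873/2908171; b = (7874·396782 − 57594·53430)/46530736 = 2938378/2908171.

m = -0.605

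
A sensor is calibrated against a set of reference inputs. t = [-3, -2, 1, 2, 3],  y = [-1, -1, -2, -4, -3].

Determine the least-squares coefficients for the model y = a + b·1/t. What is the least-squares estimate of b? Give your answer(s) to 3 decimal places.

b = -1.292

Compute the Gram sums: Σ1 = 5, Σ1/t = 1, Σ1/t·1/t = 31/18.
And Σy = -11, Σ1/t·y = -25/6.
Normal equations: [[5, 1]; [1, 31/18]]·[a, b]ᵀ = [-11, -25/6]ᵀ.
Determinant 5·(31/18) − 1² = 137/18.
a = ((-11)·(31/18) − 1·(-25/6))/(137/18) = -266/137; b = (5·(-25/6) − 1·(-11))/(137/18) = -177/137.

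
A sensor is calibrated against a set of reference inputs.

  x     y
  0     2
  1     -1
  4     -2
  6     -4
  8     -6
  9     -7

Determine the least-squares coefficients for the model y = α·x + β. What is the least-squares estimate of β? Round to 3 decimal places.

β = 1.158

Forming AᵀA = [[198, 28]; [28, 6]] and Aᵀy = [-144, -18]ᵀ gives AᵀA·[α, β]ᵀ = Aᵀy.
det = 198·6 − 28² = 404.
α = ((-144)·6 − 28·(-18))/404 = -90/101; β = (198·(-18) − 28·(-144))/404 = 117/101.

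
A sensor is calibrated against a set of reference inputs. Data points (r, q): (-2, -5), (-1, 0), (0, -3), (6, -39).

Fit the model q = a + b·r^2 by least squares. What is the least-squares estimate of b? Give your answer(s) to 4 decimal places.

With design matrix M, MᵀM = [[4, 41]; [41, 1313]] and Mᵀq = [-47, -1424]ᵀ.
Eliminating b: 1313·(row 1) − 41·(row 2) gives 3571·a = 1313·(-47) − 41·(-1424) = -3327, so a = -3327/3571.
Then b = ((-1424) − 41·(-3327/3571))/1313 = -3769/3571.

b = -1.0554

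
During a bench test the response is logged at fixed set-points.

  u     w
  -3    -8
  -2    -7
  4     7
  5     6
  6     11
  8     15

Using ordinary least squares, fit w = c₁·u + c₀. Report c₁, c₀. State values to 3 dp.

Forming MᵀM = [[154, 18]; [18, 6]] and Mᵀw = [282, 24]ᵀ gives MᵀM·[c₁, c₀]ᵀ = Mᵀw.
Eliminating c₀: 6·(row 1) − 18·(row 2) gives 600·c₁ = 6·282 − 18·24 = 1260, so c₁ = 21/10.
Then c₀ = (24 − 18·(21/10))/6 = -23/10.

c₁ = 2.100, c₀ = -2.300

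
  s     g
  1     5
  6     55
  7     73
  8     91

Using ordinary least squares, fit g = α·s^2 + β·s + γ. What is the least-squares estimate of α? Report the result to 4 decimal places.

α = 1.1205

Normal-equation sums: Σs^2·s^2 = 7794, Σs^2·s = 1072, Σs^2 = 150, Σs·s = 150, Σs = 22, Σ1 = 4.
Moment sums: Σs^2·g = 11386, Σs·g = 1574, Σg = 224.
Normal equations: [[7794, 1072, 150]; [1072, 150, 22]; [150, 22, 4]]·[α, β, γ]ᵀ = [11386, 1574, 224]ᵀ.
Solving the 3×3 system (Gaussian elimination) gives α = 530/473, β = 1064/473, γ = 761/473.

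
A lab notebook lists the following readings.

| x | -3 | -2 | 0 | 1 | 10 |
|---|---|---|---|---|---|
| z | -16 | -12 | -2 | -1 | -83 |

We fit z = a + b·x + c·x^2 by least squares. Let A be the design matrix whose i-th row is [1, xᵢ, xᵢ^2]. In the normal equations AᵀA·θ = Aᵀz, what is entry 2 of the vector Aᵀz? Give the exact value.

-759

Entry 2 ↔ basis x, so (Aᵀz)_{2} = Σᵢ (x)·zᵢ = (-3)·(-16) + (-2)·(-12) + (0)·(-2) + (1)·(-1) + (10)·(-83) = -759.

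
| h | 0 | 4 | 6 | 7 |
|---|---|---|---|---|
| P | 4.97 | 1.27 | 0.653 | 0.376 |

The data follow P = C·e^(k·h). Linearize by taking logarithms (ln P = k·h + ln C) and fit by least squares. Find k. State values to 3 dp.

k = -0.359

With ln Pᵢ as the transformed response and hᵢ as the regressor:
XᵀX = [[101.0000, 17.0000]; [17.0000, 4]], rhs = [-8.4482, 0.4381]ᵀ  (here Σh = 17.0000, Σ(h)² = 101.0000, Σln P = 0.4381, Σh·ln P = -8.4482).
Solving (det = 115.0000): k = -0.35861, ln C = 1.63362.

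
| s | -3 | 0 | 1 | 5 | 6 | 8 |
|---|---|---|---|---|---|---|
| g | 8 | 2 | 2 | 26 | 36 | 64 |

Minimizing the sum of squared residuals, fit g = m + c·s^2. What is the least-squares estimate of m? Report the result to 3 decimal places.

From the data, Σ1 = 6, Σs^2 = 135, Σs^2·s^2 = 6099.
And Σg = 138, Σs^2·g = 6116.
MᵀM·[m, c]ᵀ = Mᵀg becomes [[6, 135]; [135, 6099]]·[m, c]ᵀ = [138, 6116]ᵀ.
Determinant 6·6099 − 135² = 18369.
m = (138·6099 − 135·6116)/18369 = 1778/2041; c = (6·6116 − 135·138)/18369 = 6022/6123.

m = 0.871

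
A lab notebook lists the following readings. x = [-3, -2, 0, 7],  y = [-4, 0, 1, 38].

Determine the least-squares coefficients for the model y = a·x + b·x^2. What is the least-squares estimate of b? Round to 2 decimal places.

b = 0.46

Forming MᵀM = [[62, 308]; [308, 2498]] and Mᵀy = [278, 1826]ᵀ gives MᵀM·[a, b]ᵀ = Mᵀy.
Eliminating b: 2498·(row 1) − 308·(row 2) gives 60012·a = 2498·278 − 308·1826 = 132036, so a = 11003/5001.
Then b = (1826 − 308·(11003/5001))/2498 = 2299/5001.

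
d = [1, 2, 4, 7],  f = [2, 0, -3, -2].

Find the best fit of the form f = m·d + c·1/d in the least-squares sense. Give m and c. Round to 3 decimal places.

m = -0.464, c = 2.115

Sums needed: Σd·d = 70, Σd·1/d = 4, Σ1/d·1/d = 1045/784.
Moment sums: Σd·f = -24, Σ1/d·f = 27/28.
So MᵀM·[m, c]ᵀ = Mᵀf: [[70, 4]; [4, 1045/784]]·[m, c]ᵀ = [-24, 27/28]ᵀ.
Eliminating c: (1045/784)·(row 1) − 4·(row 2) gives (4329/56)·m = (1045/784)·(-24) − 4·(27/28) = -3513/98, so m = -4684/10101.
Then c = ((27/28) − 4·(-4684/10101))/(1045/784) = 3052/1443.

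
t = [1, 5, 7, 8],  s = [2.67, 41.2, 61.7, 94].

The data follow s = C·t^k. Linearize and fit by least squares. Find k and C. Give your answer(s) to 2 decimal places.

Let Y = ln s. Fitting Y = k·ln t + ln C by least squares:
Over the data: Σln t = 5.6348, Σ(ln t)² = 10.7009, Σln s = 13.3661, Σln t·ln s = 23.4537.
Normal system: [[10.7009, 5.6348]; [5.6348, 4]]·[k, ln C]ᵀ = [23.4537, 13.3661]ᵀ.
Solving (det = 11.0529): k = 1.67374, ln C = 0.98373, so C = exp(0.98373) = 2.67440.

k = 1.67, C = 2.67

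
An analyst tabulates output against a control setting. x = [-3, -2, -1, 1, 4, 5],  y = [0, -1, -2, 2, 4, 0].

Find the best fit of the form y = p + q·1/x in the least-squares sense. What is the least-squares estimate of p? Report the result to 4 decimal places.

p = 0.6491

MᵀM·[p, q]ᵀ = Mᵀy reads: 6·p + (-23/60)·q = 3;  (-23/60)·p + (8869/3600)·q = 11/2.
(Σ1 = 6, Σ1/x = -23/60, Σ1/x·1/x = 8869/3600, Σy = 3, Σ1/x·y = 11/2.)
Determinant 6·(8869/3600) − (-23/60)² = 10537/720.
p = (3·(8869/3600) − (-23/60)·(11/2))/(10537/720) = 34197/52685; q = (6·(11/2) − (-23/60)·3)/(10537/720) = 24588/10537.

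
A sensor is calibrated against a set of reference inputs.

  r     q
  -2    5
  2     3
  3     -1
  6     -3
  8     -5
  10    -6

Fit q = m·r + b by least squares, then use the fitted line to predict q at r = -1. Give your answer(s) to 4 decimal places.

Normal-equation sums: Σr·r = 217, Σr = 27, Σ1 = 6.
And Σr·q = -125, Σq = -7.
Eliminating b: 6·(row 1) − 27·(row 2) gives 573·m = 6·(-125) − 27·(-7) = -561, so m = -187/191.
Then b = ((-7) − 27·(-187/191))/6 = 1856/573.
At r = -1: q̂ = (-187/191)·(-1) + (1856/573)·(1) = 2417/573.

q̂ = 4.2182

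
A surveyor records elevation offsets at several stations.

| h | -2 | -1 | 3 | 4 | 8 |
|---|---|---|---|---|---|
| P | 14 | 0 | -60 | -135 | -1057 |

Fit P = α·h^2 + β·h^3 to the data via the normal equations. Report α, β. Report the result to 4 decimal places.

α = -0.5082, β = -2.0008

XᵀX·[α, β]ᵀ = XᵀP reads: 4450·α + 34002·β = -70292;  34002·α + 267034·β = -551556.
(Σh^2·h^2 = 4450, Σh^2·h^3 = 34002, Σh^3·h^3 = 267034, Σh^2·P = -70292, Σh^3·P = -551556.)
Determinant 4450·267034 − 34002² = 32165296.
α = ((-70292)·267034 − 34002·(-551556))/32165296 = -1021676/2010331; β = (4450·(-551556) − 34002·(-70292))/32165296 = -4022226/2010331.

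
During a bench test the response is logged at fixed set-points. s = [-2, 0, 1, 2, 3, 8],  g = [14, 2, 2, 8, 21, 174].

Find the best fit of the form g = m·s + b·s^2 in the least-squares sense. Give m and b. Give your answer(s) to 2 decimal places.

Sums needed: Σs·s = 82, Σs·s^2 = 540, Σs^2·s^2 = 4210.
And Σs·g = 1445, Σs^2·g = 11415.
Δ = 82·4210 − 540² = 53620.
m = (1445·4210 − 540·11415)/53620 = -8065/5362; b = (82·11415 − 540·1445)/53620 = 15573/5362.

m = -1.50, b = 2.90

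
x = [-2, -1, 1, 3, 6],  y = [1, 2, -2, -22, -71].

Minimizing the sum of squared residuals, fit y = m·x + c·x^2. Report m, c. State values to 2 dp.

MᵀM·[m, c]ᵀ = Mᵀy reads: 51·m + 235·c = -498;  235·m + 1395·c = -2750.
det = 51·1395 − 235² = 15920.
m = ((-498)·1395 − 235·(-2750))/15920 = -2423/796; c = (51·(-2750) − 235·(-498))/15920 = -1161/796.

m = -3.04, c = -1.46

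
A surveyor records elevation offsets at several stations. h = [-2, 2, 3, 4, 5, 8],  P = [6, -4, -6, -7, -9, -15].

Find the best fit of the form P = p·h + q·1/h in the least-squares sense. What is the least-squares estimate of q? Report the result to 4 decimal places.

q = -2.4515

Normal-equation sums: Σh·h = 122, Σh·1/h = 6, Σ1/h·1/h = 10501/14400.
Moment sums: Σh·P = -231, Σ1/h·P = -497/40.
So AᵀA·[p, q]ᵀ = AᵀP: [[122, 6]; [6, 10501/14400]]·[p, q]ᵀ = [-231, -497/40]ᵀ.
Determinant 122·(10501/14400) − 6² = 381361/7200.
p = ((-231)·(10501/14400) − 6·(-497/40))/(381361/7200) = -1352211/762722; q = (122·(-497/40) − 6·(-231))/(381361/7200) = -934920/381361.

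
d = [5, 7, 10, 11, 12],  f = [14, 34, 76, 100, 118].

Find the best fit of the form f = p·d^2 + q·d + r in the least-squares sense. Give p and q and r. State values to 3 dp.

p = 1.074, q = -3.318, r = 3.935

The normal equations are: 48403·p + 4527·q + 439·r = 38708;  4527·p + 439·q + 45·r = 3584;  439·p + 45·q + 5·r = 342.
Solving the 3×3 system (Gaussian elimination) gives p = 4597/4279, q = -14197/4279, r = 16840/4279.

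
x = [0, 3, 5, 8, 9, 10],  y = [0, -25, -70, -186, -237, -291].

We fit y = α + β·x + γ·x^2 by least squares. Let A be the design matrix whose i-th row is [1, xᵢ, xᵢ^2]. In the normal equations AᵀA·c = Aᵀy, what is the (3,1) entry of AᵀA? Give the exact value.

279

Row 3 ↔ basis x^2, column 1 ↔ basis 1, so (AᵀA)_{3,1} = Σᵢ x^2 = (0)·(1) + (9)·(1) + (25)·(1) + (64)·(1) + (81)·(1) + (100)·(1) = 279.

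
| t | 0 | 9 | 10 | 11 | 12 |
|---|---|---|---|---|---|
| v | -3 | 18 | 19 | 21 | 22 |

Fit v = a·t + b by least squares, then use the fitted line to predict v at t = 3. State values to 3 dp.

v̂ = 3.800

Normal-equation sums: Σt·t = 446, Σt = 42, Σ1 = 5.
Right-hand side: Σt·v = 847, Σv = 77.
So MᵀM·[a, b]ᵀ = Mᵀv: [[446, 42]; [42, 5]]·[a, b]ᵀ = [847, 77]ᵀ.
Δ = 446·5 − 42² = 466.
a = (847·5 − 42·77)/466 = 1001/466; b = (446·77 − 42·847)/466 = -616/233.
At t = 3: v̂ = (1001/466)·(3) + (-616/233)·(1) = 1771/466.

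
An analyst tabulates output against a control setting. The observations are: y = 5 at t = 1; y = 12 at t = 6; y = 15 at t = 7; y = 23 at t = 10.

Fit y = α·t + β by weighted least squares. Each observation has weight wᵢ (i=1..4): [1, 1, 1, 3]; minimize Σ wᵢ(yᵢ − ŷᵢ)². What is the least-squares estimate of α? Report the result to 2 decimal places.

Sums needed: Σwᵢ·t·t = 386, Σwᵢ·t = 44, Σwᵢ·1 = 6.
For MᵀWy: Σwᵢ·t·y = 872, Σwᵢ·y = 101.
Δ = 386·6 − 44² = 380.
α = (872·6 − 44·101)/380 = 197/95; β = (386·101 − 44·872)/380 = 309/190.

α = 2.07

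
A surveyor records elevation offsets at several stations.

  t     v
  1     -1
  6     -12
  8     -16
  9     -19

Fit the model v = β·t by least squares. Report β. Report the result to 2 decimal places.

Forming XᵀX = [[182]] and Xᵀv = [-372]ᵀ gives XᵀX·[β]ᵀ = Xᵀv.
Hence β = -372 / 182 ≈ -2.04396.

β = -2.04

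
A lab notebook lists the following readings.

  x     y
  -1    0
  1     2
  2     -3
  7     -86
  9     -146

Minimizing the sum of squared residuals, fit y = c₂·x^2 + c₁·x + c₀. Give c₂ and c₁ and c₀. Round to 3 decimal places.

Sums needed: Σx^2·x^2 = 8980, Σx^2·x = 1080, Σx^2 = 136, Σx·x = 136, Σx = 18, Σ1 = 5.
For Mᵀy: Σx^2·y = -16050, Σx·y = -1920, Σy = -233.
Normal equations: [[8980, 1080, 136]; [1080, 136, 18]; [136, 18, 5]]·[c₂, c₁, c₀]ᵀ = [-16050, -1920, -233]ᵀ.
Inverting the 3×3 Gram matrix, [c₂, c₁, c₀]ᵀ = [-33239/17138, 375/418, 25060/8569]ᵀ.

c₂ = -1.939, c₁ = 0.897, c₀ = 2.924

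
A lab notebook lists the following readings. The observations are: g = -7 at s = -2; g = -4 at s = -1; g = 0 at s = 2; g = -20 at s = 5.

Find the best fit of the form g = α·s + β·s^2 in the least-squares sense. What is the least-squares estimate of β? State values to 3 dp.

β = -1.132

The normal equations are: 34·α + 124·β = -82;  124·α + 658·β = -532.
(Σs·s = 34, Σs·s^2 = 124, Σs^2·s^2 = 658, Σs·g = -82, Σs^2·g = -532.)
det = 34·658 − 124² = 6996.
α = ((-82)·658 − 124·(-532))/6996 = 91/53; β = (34·(-532) − 124·(-82))/6996 = -60/53.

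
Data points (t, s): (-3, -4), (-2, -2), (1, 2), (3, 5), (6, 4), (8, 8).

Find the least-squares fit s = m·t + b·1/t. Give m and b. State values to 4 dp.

Entries of MᵀM: Σt·t = 123, Σt·1/t = 6, Σ1/t·1/t = 97/64.
And Σt·s = 121, Σ1/t·s = 23/3.
Eliminating b: (97/64)·(row 1) − 6·(row 2) gives (9627/64)·m = (97/64)·121 − 6·(23/3) = 8793/64, so m = 2931/3209.
Then b = ((23/3) − 6·(2931/3209))/(97/64) = 13888/9627.

m = 0.9134, b = 1.4426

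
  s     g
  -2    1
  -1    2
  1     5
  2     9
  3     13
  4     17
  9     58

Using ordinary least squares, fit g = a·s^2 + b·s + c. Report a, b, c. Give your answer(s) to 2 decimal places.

The normal system MᵀM·[a, b, c]ᵀ = Mᵀg is [[6932, 820, 116]; [820, 116, 16]; [116, 16, 7]]·[a, b, c]ᵀ = [5134, 648, 105]ᵀ.
Row-reducing yields a = 37799/78792, b = 140681/78792, c = 2785/938.

a = 0.48, b = 1.79, c = 2.97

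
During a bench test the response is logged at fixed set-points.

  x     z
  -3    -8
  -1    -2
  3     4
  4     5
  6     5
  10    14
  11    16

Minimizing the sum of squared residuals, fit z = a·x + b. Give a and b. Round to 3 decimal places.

a = 1.580, b = -1.916

With design matrix A, AᵀA = [[292, 30]; [30, 7]] and Aᵀz = [404, 34]ᵀ.
Eliminating b: 7·(row 1) − 30·(row 2) gives 1144·a = 7·404 − 30·34 = 1808, so a = 226/143.
Then b = (34 − 30·(226/143))/7 = -274/143.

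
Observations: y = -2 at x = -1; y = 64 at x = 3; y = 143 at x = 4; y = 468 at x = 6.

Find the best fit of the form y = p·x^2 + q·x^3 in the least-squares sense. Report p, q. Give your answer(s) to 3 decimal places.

p = 0.963, q = 2.006

From the data, Σx^2·x^2 = 1634, Σx^2·x^3 = 9042, Σx^3·x^3 = 51482.
For Mᵀy: Σx^2·y = 19710, Σx^3·y = 111970.
So MᵀM·[p, q]ᵀ = Mᵀy: [[1634, 9042]; [9042, 51482]]·[p, q]ᵀ = [19710, 111970]ᵀ.
Determinant 1634·51482 − 9042² = 2363824.
p = (19710·51482 − 9042·111970)/2363824 = 284685/295478; q = (1634·111970 − 9042·19710)/2363824 = 592645/295478.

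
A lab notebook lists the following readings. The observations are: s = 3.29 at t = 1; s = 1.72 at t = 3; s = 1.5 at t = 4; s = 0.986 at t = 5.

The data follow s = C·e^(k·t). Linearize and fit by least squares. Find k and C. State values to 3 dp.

k = -0.290, C = 4.362

Let Y = ln s. Fitting Y = k·t + ln C by least squares:
XᵀX = [[51.0000, 13.0000]; [13.0000, 4]], rhs = [4.3692, 2.1246]ᵀ  (here Σt = 13.0000, Σ(t)² = 51.0000, Σln s = 2.1246, Σt·ln s = 4.3692).
Δ = 51.0000·4 − (13.0000)² = 35.0000; k = (4.3692·4 − 13.0000·2.1246)/35.0000 = -0.28979, ln C = (51.0000·2.1246 − 13.0000·4.3692)/35.0000 = 1.47296, so C = exp(1.47296) = 4.36212.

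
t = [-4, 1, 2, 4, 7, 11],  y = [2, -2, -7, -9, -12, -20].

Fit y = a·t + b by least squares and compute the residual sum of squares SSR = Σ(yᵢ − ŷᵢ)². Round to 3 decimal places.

Entries of XᵀX: Σt·t = 207, Σt = 21, Σ1 = 6.
Moment sums: Σt·y = -364, Σy = -48.
det = 207·6 − 21² = 801.
a = ((-364)·6 − 21·(-48))/801 = -392/267; b = (207·(-48) − 21·(-364))/801 = -764/267.
Residuals: -90/89, 622/267, -107/89, -71/267, 304/267, -88/89; SSR = 2734/267.

SSR = 10.240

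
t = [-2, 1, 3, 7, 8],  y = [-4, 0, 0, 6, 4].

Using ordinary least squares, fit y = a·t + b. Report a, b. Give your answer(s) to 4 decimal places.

a = 0.8902, b = -1.8266

Sums needed: Σt·t = 127, Σt = 17, Σ1 = 5.
For Mᵀy: Σt·y = 82, Σy = 6.
Δ = 127·5 − 17² = 346.
a = (82·5 − 17·6)/346 = 154/173; b = (127·6 − 17·82)/346 = -316/173.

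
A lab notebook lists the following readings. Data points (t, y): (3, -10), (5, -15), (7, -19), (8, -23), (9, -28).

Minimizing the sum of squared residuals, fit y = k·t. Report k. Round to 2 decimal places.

k = -2.96

The normal equations are: 228·k = -674.
Hence k = -674 / 228 ≈ -2.95614.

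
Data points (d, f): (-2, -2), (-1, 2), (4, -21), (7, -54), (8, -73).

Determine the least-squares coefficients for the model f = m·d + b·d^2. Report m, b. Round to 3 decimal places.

AᵀA·[m, b]ᵀ = Aᵀf reads: 134·m + 910·b = -1044;  910·m + 6770·b = -7660.
det = 134·6770 − 910² = 79080.
m = ((-1044)·6770 − 910·(-7660))/79080 = -2432/1977; b = (134·(-7660) − 910·(-1044))/79080 = -1910/1977.

m = -1.230, b = -0.966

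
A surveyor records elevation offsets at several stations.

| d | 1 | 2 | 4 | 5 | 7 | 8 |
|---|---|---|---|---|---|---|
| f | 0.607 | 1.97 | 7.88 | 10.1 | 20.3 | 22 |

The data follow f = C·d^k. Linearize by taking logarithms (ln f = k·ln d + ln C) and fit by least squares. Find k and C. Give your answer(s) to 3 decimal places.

k = 1.770, C = 0.607

Let Y = ln f. Fitting Y = k·ln d + ln C by least squares:
AᵀA = [[13.1032, 7.7142]; [7.7142, 6]], rhs = [19.3397, 10.6573]ᵀ  (here Σln d = 7.7142, Σ(ln d)² = 13.1032, Σln f = 10.6573, Σln d·ln f = 19.3397).
Solving (det = 19.1098): k = 1.77002, ln C = -0.49951, so C = exp(-0.49951) = 0.60683.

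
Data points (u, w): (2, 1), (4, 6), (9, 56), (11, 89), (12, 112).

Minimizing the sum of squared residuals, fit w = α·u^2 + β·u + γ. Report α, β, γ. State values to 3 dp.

α = 1.077, β = -4.081, γ = 4.965

The normal system MᵀM·[α, β, γ]ᵀ = Mᵀw is [[42210, 3860, 366]; [3860, 366, 38]; [366, 38, 5]]·[α, β, γ]ᵀ = [31533, 2853, 264]ᵀ.
Row-reducing yields α = 73749/68462, β = -279417/68462, γ = 169968/34231.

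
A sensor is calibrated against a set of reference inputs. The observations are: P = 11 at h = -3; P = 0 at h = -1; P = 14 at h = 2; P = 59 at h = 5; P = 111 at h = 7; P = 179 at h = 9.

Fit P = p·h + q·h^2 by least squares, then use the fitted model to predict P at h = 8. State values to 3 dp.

MᵀM·[p, q]ᵀ = MᵀP reads: 169·p + 1177·q = 2678;  1177·p + 9685·q = 21568.
Determinant 169·9685 − 1177² = 251436.
p = (2678·9685 − 1177·21568)/251436 = 275447/125718; q = (169·21568 − 1177·2678)/251436 = 246493/125718.
At h = 8: P̂ = (275447/125718)·(8) + (246493/125718)·(64) = 8989564/62859.

P̂ = 143.012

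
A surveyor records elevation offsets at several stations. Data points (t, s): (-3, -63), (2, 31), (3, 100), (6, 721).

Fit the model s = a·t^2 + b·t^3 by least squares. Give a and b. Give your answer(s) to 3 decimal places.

a = 2.014, b = 3.003

Compute the Gram sums: Σt^2·t^2 = 1474, Σt^2·t^3 = 7808, Σt^3·t^3 = 48178.
Right-hand side: Σt^2·s = 26413, Σt^3·s = 160385.
So AᵀA·[a, b]ᵀ = Aᵀs: [[1474, 7808]; [7808, 48178]]·[a, b]ᵀ = [26413, 160385]ᵀ.
Determinant 1474·48178 − 7808² = 10049508.
a = (26413·48178 − 7808·160385)/10049508 = 1124413/558306; b = (1474·160385 − 7808·26413)/10049508 = 1676377/558306.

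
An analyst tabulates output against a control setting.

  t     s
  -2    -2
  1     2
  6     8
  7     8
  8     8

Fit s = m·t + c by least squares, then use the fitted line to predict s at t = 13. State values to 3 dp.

ŝ = 14.286

XᵀX·[m, c]ᵀ = Xᵀs reads: 154·m + 20·c = 174;  20·m + 5·c = 24.
(Σt·t = 154, Σt = 20, Σ1 = 5, Σt·s = 174, Σs = 24.)
det = 154·5 − 20² = 370.
m = (174·5 − 20·24)/370 = 39/37; c = (154·24 − 20·174)/370 = 108/185.
At t = 13: ŝ = (39/37)·(13) + (108/185)·(1) = 2643/185.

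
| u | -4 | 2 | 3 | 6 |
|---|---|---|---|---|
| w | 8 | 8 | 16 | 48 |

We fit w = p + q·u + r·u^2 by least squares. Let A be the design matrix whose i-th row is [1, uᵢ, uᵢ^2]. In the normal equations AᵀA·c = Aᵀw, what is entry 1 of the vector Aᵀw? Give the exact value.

80

Entry 1 ↔ basis 1, so (Aᵀw)_{1} = Σᵢ wᵢ = (1)·(8) + (1)·(8) + (1)·(16) + (1)·(48) = 80.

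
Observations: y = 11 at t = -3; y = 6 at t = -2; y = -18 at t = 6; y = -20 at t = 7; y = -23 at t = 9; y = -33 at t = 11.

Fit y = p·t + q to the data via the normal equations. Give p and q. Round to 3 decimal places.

p = -2.974, q = 1.047

The normal system MᵀM·[p, q]ᵀ = Mᵀy is [[300, 28]; [28, 6]]·[p, q]ᵀ = [-863, -77]ᵀ.
Eliminating q: 6·(row 1) − 28·(row 2) gives 1016·p = 6·(-863) − 28·(-77) = -3022, so p = -1511/508.
Then q = ((-77) − 28·(-1511/508))/6 = 133/127.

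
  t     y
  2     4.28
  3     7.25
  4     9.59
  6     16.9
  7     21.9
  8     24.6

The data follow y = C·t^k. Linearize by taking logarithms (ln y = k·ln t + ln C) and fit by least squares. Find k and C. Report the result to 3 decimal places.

Linearized form: ln y = k·ln t + ln C. From the 6 transformed points,
XᵀX = [[14.9303, 8.9952]; [8.9952, 6]], rhs = [24.0500, 14.8122]ᵀ  (here Σln t = 8.9952, Σ(ln t)² = 14.9303, Σln y = 14.8122, Σln t·ln y = 24.0500).
Δ = 14.9303·6 − (8.9952)² = 8.6686; k = (24.0500·6 − 8.9952·14.8122)/8.6686 = 1.27606, ln C = (14.9303·14.8122 − 8.9952·24.0500)/8.6686 = 0.55564, so C = exp(0.55564) = 1.74306.

k = 1.276, C = 1.743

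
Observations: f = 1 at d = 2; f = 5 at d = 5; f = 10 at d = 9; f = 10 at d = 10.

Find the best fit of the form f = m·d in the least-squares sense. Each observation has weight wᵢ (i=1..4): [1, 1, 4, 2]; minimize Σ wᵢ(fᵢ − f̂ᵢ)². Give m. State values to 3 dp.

Forming MᵀWM = [[553]] and MᵀWf = [587]ᵀ gives MᵀWM·[m]ᵀ = MᵀWf.
Hence m = 587 / 553 ≈ 1.06148.

m = 1.061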